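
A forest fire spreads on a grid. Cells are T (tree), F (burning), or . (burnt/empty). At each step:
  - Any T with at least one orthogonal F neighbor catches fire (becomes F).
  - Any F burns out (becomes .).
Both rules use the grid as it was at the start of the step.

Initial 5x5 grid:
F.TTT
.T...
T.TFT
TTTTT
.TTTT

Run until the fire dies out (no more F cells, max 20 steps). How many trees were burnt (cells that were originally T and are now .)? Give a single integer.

Answer: 12

Derivation:
Step 1: +3 fires, +2 burnt (F count now 3)
Step 2: +3 fires, +3 burnt (F count now 3)
Step 3: +3 fires, +3 burnt (F count now 3)
Step 4: +2 fires, +3 burnt (F count now 2)
Step 5: +1 fires, +2 burnt (F count now 1)
Step 6: +0 fires, +1 burnt (F count now 0)
Fire out after step 6
Initially T: 16, now '.': 21
Total burnt (originally-T cells now '.'): 12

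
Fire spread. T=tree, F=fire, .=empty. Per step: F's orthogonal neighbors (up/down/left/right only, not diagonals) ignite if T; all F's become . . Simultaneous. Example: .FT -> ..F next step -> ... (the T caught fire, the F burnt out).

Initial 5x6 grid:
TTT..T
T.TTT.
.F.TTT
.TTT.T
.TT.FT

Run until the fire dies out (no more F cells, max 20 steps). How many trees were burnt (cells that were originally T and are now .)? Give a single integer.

Answer: 17

Derivation:
Step 1: +2 fires, +2 burnt (F count now 2)
Step 2: +3 fires, +2 burnt (F count now 3)
Step 3: +3 fires, +3 burnt (F count now 3)
Step 4: +2 fires, +3 burnt (F count now 2)
Step 5: +2 fires, +2 burnt (F count now 2)
Step 6: +1 fires, +2 burnt (F count now 1)
Step 7: +1 fires, +1 burnt (F count now 1)
Step 8: +1 fires, +1 burnt (F count now 1)
Step 9: +1 fires, +1 burnt (F count now 1)
Step 10: +1 fires, +1 burnt (F count now 1)
Step 11: +0 fires, +1 burnt (F count now 0)
Fire out after step 11
Initially T: 18, now '.': 29
Total burnt (originally-T cells now '.'): 17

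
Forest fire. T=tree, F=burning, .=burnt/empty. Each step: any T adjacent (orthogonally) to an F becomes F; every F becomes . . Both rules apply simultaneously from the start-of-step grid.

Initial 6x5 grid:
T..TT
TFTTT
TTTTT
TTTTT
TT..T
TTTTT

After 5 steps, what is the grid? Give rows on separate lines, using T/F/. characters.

Step 1: 3 trees catch fire, 1 burn out
  T..TT
  F.FTT
  TFTTT
  TTTTT
  TT..T
  TTTTT
Step 2: 5 trees catch fire, 3 burn out
  F..TT
  ...FT
  F.FTT
  TFTTT
  TT..T
  TTTTT
Step 3: 6 trees catch fire, 5 burn out
  ...FT
  ....F
  ...FT
  F.FTT
  TF..T
  TTTTT
Step 4: 5 trees catch fire, 6 burn out
  ....F
  .....
  ....F
  ...FT
  F...T
  TFTTT
Step 5: 3 trees catch fire, 5 burn out
  .....
  .....
  .....
  ....F
  ....T
  F.FTT

.....
.....
.....
....F
....T
F.FTT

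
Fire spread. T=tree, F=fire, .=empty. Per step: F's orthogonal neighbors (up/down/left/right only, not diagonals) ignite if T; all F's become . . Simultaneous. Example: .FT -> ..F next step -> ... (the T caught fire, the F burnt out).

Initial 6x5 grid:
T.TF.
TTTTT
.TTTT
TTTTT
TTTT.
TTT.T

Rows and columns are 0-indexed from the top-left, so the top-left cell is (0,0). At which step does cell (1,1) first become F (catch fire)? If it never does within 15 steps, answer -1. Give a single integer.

Step 1: cell (1,1)='T' (+2 fires, +1 burnt)
Step 2: cell (1,1)='T' (+3 fires, +2 burnt)
Step 3: cell (1,1)='F' (+4 fires, +3 burnt)
  -> target ignites at step 3
Step 4: cell (1,1)='.' (+5 fires, +4 burnt)
Step 5: cell (1,1)='.' (+3 fires, +5 burnt)
Step 6: cell (1,1)='.' (+3 fires, +3 burnt)
Step 7: cell (1,1)='.' (+2 fires, +3 burnt)
Step 8: cell (1,1)='.' (+1 fires, +2 burnt)
Step 9: cell (1,1)='.' (+0 fires, +1 burnt)
  fire out at step 9

3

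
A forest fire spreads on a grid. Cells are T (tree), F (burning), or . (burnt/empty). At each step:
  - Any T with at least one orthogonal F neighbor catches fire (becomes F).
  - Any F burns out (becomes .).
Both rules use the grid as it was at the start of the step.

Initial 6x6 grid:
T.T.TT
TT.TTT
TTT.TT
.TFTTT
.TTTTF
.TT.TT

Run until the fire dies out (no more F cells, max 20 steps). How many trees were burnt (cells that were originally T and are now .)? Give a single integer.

Answer: 25

Derivation:
Step 1: +7 fires, +2 burnt (F count now 7)
Step 2: +7 fires, +7 burnt (F count now 7)
Step 3: +5 fires, +7 burnt (F count now 5)
Step 4: +3 fires, +5 burnt (F count now 3)
Step 5: +3 fires, +3 burnt (F count now 3)
Step 6: +0 fires, +3 burnt (F count now 0)
Fire out after step 6
Initially T: 26, now '.': 35
Total burnt (originally-T cells now '.'): 25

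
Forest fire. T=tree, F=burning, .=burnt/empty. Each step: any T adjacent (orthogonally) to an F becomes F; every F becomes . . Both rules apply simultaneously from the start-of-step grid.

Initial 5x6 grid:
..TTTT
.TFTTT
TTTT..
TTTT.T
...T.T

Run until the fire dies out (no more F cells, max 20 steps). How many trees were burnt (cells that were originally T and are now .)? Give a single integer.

Step 1: +4 fires, +1 burnt (F count now 4)
Step 2: +5 fires, +4 burnt (F count now 5)
Step 3: +5 fires, +5 burnt (F count now 5)
Step 4: +3 fires, +5 burnt (F count now 3)
Step 5: +0 fires, +3 burnt (F count now 0)
Fire out after step 5
Initially T: 19, now '.': 28
Total burnt (originally-T cells now '.'): 17

Answer: 17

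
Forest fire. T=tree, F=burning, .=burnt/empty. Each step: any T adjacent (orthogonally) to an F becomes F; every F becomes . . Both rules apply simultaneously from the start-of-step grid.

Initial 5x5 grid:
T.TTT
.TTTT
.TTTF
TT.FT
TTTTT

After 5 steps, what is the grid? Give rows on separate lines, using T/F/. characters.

Step 1: 4 trees catch fire, 2 burn out
  T.TTT
  .TTTF
  .TTF.
  TT..F
  TTTFT
Step 2: 5 trees catch fire, 4 burn out
  T.TTF
  .TTF.
  .TF..
  TT...
  TTF.F
Step 3: 4 trees catch fire, 5 burn out
  T.TF.
  .TF..
  .F...
  TT...
  TF...
Step 4: 4 trees catch fire, 4 burn out
  T.F..
  .F...
  .....
  TF...
  F....
Step 5: 1 trees catch fire, 4 burn out
  T....
  .....
  .....
  F....
  .....

T....
.....
.....
F....
.....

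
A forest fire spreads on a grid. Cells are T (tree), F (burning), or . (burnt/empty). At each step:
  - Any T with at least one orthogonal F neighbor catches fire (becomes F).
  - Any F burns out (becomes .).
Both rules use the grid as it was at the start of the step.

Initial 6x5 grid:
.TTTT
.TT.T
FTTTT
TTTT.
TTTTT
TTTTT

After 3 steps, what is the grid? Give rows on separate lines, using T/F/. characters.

Step 1: 2 trees catch fire, 1 burn out
  .TTTT
  .TT.T
  .FTTT
  FTTT.
  TTTTT
  TTTTT
Step 2: 4 trees catch fire, 2 burn out
  .TTTT
  .FT.T
  ..FTT
  .FTT.
  FTTTT
  TTTTT
Step 3: 6 trees catch fire, 4 burn out
  .FTTT
  ..F.T
  ...FT
  ..FT.
  .FTTT
  FTTTT

.FTTT
..F.T
...FT
..FT.
.FTTT
FTTTT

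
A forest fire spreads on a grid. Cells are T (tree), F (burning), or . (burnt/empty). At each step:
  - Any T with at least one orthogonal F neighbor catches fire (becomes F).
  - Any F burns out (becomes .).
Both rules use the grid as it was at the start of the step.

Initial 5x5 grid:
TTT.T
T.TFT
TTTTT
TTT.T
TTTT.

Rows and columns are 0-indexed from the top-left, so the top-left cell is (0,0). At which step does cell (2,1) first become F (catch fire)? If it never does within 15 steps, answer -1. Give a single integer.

Step 1: cell (2,1)='T' (+3 fires, +1 burnt)
Step 2: cell (2,1)='T' (+4 fires, +3 burnt)
Step 3: cell (2,1)='F' (+4 fires, +4 burnt)
  -> target ignites at step 3
Step 4: cell (2,1)='.' (+4 fires, +4 burnt)
Step 5: cell (2,1)='.' (+4 fires, +4 burnt)
Step 6: cell (2,1)='.' (+1 fires, +4 burnt)
Step 7: cell (2,1)='.' (+0 fires, +1 burnt)
  fire out at step 7

3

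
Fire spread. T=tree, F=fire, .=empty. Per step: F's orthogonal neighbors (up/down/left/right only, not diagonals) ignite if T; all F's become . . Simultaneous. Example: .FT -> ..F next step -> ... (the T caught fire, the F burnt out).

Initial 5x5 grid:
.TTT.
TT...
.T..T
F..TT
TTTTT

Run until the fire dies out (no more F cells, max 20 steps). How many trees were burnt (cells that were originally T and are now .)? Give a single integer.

Step 1: +1 fires, +1 burnt (F count now 1)
Step 2: +1 fires, +1 burnt (F count now 1)
Step 3: +1 fires, +1 burnt (F count now 1)
Step 4: +1 fires, +1 burnt (F count now 1)
Step 5: +2 fires, +1 burnt (F count now 2)
Step 6: +1 fires, +2 burnt (F count now 1)
Step 7: +1 fires, +1 burnt (F count now 1)
Step 8: +0 fires, +1 burnt (F count now 0)
Fire out after step 8
Initially T: 14, now '.': 19
Total burnt (originally-T cells now '.'): 8

Answer: 8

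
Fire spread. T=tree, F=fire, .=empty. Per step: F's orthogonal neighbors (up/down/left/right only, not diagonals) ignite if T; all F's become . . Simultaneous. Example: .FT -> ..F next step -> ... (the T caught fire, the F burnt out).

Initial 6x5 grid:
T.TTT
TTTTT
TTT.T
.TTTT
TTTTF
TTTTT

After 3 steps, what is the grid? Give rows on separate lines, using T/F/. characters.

Step 1: 3 trees catch fire, 1 burn out
  T.TTT
  TTTTT
  TTT.T
  .TTTF
  TTTF.
  TTTTF
Step 2: 4 trees catch fire, 3 burn out
  T.TTT
  TTTTT
  TTT.F
  .TTF.
  TTF..
  TTTF.
Step 3: 4 trees catch fire, 4 burn out
  T.TTT
  TTTTF
  TTT..
  .TF..
  TF...
  TTF..

T.TTT
TTTTF
TTT..
.TF..
TF...
TTF..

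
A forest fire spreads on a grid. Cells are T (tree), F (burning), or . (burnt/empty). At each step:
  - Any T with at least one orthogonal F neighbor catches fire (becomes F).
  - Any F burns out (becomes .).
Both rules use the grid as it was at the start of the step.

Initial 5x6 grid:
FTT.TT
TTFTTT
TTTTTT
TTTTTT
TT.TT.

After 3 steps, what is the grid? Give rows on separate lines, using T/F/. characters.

Step 1: 6 trees catch fire, 2 burn out
  .FF.TT
  FF.FTT
  TTFTTT
  TTTTTT
  TT.TT.
Step 2: 5 trees catch fire, 6 burn out
  ....TT
  ....FT
  FF.FTT
  TTFTTT
  TT.TT.
Step 3: 6 trees catch fire, 5 burn out
  ....FT
  .....F
  ....FT
  FF.FTT
  TT.TT.

....FT
.....F
....FT
FF.FTT
TT.TT.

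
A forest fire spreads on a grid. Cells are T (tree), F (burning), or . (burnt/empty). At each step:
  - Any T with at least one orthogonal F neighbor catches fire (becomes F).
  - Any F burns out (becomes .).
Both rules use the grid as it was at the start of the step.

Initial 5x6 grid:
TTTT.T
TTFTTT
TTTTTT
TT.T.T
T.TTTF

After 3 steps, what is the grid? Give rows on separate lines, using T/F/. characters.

Step 1: 6 trees catch fire, 2 burn out
  TTFT.T
  TF.FTT
  TTFTTT
  TT.T.F
  T.TTF.
Step 2: 8 trees catch fire, 6 burn out
  TF.F.T
  F...FT
  TF.FTF
  TT.T..
  T.TF..
Step 3: 7 trees catch fire, 8 burn out
  F....T
  .....F
  F...F.
  TF.F..
  T.F...

F....T
.....F
F...F.
TF.F..
T.F...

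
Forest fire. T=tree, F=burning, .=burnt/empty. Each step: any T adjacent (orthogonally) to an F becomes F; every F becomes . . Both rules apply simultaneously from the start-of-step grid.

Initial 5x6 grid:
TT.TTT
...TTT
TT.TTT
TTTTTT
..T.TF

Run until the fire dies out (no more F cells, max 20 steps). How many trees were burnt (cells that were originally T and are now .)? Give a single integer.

Answer: 19

Derivation:
Step 1: +2 fires, +1 burnt (F count now 2)
Step 2: +2 fires, +2 burnt (F count now 2)
Step 3: +3 fires, +2 burnt (F count now 3)
Step 4: +4 fires, +3 burnt (F count now 4)
Step 5: +4 fires, +4 burnt (F count now 4)
Step 6: +3 fires, +4 burnt (F count now 3)
Step 7: +1 fires, +3 burnt (F count now 1)
Step 8: +0 fires, +1 burnt (F count now 0)
Fire out after step 8
Initially T: 21, now '.': 28
Total burnt (originally-T cells now '.'): 19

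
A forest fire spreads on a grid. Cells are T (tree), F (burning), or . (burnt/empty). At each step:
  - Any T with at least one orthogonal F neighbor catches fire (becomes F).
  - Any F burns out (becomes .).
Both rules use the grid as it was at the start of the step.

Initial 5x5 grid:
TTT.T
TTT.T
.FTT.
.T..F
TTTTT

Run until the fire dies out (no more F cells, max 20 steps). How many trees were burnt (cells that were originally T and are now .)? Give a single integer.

Answer: 14

Derivation:
Step 1: +4 fires, +2 burnt (F count now 4)
Step 2: +6 fires, +4 burnt (F count now 6)
Step 3: +4 fires, +6 burnt (F count now 4)
Step 4: +0 fires, +4 burnt (F count now 0)
Fire out after step 4
Initially T: 16, now '.': 23
Total burnt (originally-T cells now '.'): 14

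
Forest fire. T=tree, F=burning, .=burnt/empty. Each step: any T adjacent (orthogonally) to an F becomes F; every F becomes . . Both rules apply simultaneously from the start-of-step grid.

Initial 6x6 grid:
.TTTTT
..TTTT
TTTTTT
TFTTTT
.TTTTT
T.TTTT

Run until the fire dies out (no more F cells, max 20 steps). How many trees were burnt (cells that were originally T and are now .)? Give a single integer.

Answer: 29

Derivation:
Step 1: +4 fires, +1 burnt (F count now 4)
Step 2: +4 fires, +4 burnt (F count now 4)
Step 3: +5 fires, +4 burnt (F count now 5)
Step 4: +6 fires, +5 burnt (F count now 6)
Step 5: +6 fires, +6 burnt (F count now 6)
Step 6: +3 fires, +6 burnt (F count now 3)
Step 7: +1 fires, +3 burnt (F count now 1)
Step 8: +0 fires, +1 burnt (F count now 0)
Fire out after step 8
Initially T: 30, now '.': 35
Total burnt (originally-T cells now '.'): 29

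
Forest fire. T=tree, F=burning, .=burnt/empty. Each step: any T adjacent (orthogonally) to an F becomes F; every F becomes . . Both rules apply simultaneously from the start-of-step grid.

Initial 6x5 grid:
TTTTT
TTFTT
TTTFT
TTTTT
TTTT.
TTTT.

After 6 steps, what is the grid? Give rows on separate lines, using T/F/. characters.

Step 1: 6 trees catch fire, 2 burn out
  TTFTT
  TF.FT
  TTF.F
  TTTFT
  TTTT.
  TTTT.
Step 2: 8 trees catch fire, 6 burn out
  TF.FT
  F...F
  TF...
  TTF.F
  TTTF.
  TTTT.
Step 3: 6 trees catch fire, 8 burn out
  F...F
  .....
  F....
  TF...
  TTF..
  TTTF.
Step 4: 3 trees catch fire, 6 burn out
  .....
  .....
  .....
  F....
  TF...
  TTF..
Step 5: 2 trees catch fire, 3 burn out
  .....
  .....
  .....
  .....
  F....
  TF...
Step 6: 1 trees catch fire, 2 burn out
  .....
  .....
  .....
  .....
  .....
  F....

.....
.....
.....
.....
.....
F....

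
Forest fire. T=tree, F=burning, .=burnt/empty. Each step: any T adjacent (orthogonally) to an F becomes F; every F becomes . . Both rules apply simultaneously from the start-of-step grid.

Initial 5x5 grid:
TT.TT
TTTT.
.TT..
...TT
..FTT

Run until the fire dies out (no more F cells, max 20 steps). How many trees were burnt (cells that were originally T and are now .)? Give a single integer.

Answer: 4

Derivation:
Step 1: +1 fires, +1 burnt (F count now 1)
Step 2: +2 fires, +1 burnt (F count now 2)
Step 3: +1 fires, +2 burnt (F count now 1)
Step 4: +0 fires, +1 burnt (F count now 0)
Fire out after step 4
Initially T: 14, now '.': 15
Total burnt (originally-T cells now '.'): 4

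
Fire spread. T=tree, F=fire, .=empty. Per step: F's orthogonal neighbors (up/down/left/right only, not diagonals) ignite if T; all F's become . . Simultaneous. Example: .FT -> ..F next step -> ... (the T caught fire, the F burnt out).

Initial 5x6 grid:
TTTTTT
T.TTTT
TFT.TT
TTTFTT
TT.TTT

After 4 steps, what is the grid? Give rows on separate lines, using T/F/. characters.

Step 1: 6 trees catch fire, 2 burn out
  TTTTTT
  T.TTTT
  F.F.TT
  TFF.FT
  TT.FTT
Step 2: 7 trees catch fire, 6 burn out
  TTTTTT
  F.FTTT
  ....FT
  F....F
  TF..FT
Step 3: 7 trees catch fire, 7 burn out
  FTFTTT
  ...FFT
  .....F
  ......
  F....F
Step 4: 4 trees catch fire, 7 burn out
  .F.FFT
  .....F
  ......
  ......
  ......

.F.FFT
.....F
......
......
......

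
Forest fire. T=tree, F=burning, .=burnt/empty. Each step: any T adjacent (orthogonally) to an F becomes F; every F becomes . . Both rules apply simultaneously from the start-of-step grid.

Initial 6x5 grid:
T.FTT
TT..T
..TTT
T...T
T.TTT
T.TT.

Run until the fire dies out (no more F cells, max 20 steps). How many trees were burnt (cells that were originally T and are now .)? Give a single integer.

Step 1: +1 fires, +1 burnt (F count now 1)
Step 2: +1 fires, +1 burnt (F count now 1)
Step 3: +1 fires, +1 burnt (F count now 1)
Step 4: +1 fires, +1 burnt (F count now 1)
Step 5: +2 fires, +1 burnt (F count now 2)
Step 6: +2 fires, +2 burnt (F count now 2)
Step 7: +1 fires, +2 burnt (F count now 1)
Step 8: +2 fires, +1 burnt (F count now 2)
Step 9: +1 fires, +2 burnt (F count now 1)
Step 10: +0 fires, +1 burnt (F count now 0)
Fire out after step 10
Initially T: 18, now '.': 24
Total burnt (originally-T cells now '.'): 12

Answer: 12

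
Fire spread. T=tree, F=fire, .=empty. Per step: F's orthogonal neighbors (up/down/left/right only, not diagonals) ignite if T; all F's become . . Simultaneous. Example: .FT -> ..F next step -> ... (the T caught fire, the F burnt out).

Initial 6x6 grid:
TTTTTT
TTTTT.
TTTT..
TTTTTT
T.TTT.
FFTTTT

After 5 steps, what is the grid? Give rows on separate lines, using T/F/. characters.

Step 1: 2 trees catch fire, 2 burn out
  TTTTTT
  TTTTT.
  TTTT..
  TTTTTT
  F.TTT.
  ..FTTT
Step 2: 3 trees catch fire, 2 burn out
  TTTTTT
  TTTTT.
  TTTT..
  FTTTTT
  ..FTT.
  ...FTT
Step 3: 5 trees catch fire, 3 burn out
  TTTTTT
  TTTTT.
  FTTT..
  .FFTTT
  ...FT.
  ....FT
Step 4: 6 trees catch fire, 5 burn out
  TTTTTT
  FTTTT.
  .FFT..
  ...FTT
  ....F.
  .....F
Step 5: 5 trees catch fire, 6 burn out
  FTTTTT
  .FFTT.
  ...F..
  ....FT
  ......
  ......

FTTTTT
.FFTT.
...F..
....FT
......
......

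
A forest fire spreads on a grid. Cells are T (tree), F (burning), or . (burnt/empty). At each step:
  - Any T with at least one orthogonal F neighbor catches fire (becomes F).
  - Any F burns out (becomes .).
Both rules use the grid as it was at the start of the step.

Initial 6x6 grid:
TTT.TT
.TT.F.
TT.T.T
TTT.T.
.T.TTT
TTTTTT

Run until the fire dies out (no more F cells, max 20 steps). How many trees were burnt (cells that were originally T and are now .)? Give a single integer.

Step 1: +1 fires, +1 burnt (F count now 1)
Step 2: +1 fires, +1 burnt (F count now 1)
Step 3: +0 fires, +1 burnt (F count now 0)
Fire out after step 3
Initially T: 25, now '.': 13
Total burnt (originally-T cells now '.'): 2

Answer: 2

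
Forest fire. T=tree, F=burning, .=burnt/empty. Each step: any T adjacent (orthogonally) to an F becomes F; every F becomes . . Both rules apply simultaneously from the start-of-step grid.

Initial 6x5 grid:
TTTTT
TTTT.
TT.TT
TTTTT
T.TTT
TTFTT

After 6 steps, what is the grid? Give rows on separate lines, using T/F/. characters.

Step 1: 3 trees catch fire, 1 burn out
  TTTTT
  TTTT.
  TT.TT
  TTTTT
  T.FTT
  TF.FT
Step 2: 4 trees catch fire, 3 burn out
  TTTTT
  TTTT.
  TT.TT
  TTFTT
  T..FT
  F...F
Step 3: 4 trees catch fire, 4 burn out
  TTTTT
  TTTT.
  TT.TT
  TF.FT
  F...F
  .....
Step 4: 4 trees catch fire, 4 burn out
  TTTTT
  TTTT.
  TF.FT
  F...F
  .....
  .....
Step 5: 4 trees catch fire, 4 burn out
  TTTTT
  TFTF.
  F...F
  .....
  .....
  .....
Step 6: 4 trees catch fire, 4 burn out
  TFTFT
  F.F..
  .....
  .....
  .....
  .....

TFTFT
F.F..
.....
.....
.....
.....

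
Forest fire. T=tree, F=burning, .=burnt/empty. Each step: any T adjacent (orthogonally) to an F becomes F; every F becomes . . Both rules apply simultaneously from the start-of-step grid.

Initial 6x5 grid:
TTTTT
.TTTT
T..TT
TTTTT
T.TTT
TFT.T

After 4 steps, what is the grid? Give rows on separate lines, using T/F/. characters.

Step 1: 2 trees catch fire, 1 burn out
  TTTTT
  .TTTT
  T..TT
  TTTTT
  T.TTT
  F.F.T
Step 2: 2 trees catch fire, 2 burn out
  TTTTT
  .TTTT
  T..TT
  TTTTT
  F.FTT
  ....T
Step 3: 3 trees catch fire, 2 burn out
  TTTTT
  .TTTT
  T..TT
  FTFTT
  ...FT
  ....T
Step 4: 4 trees catch fire, 3 burn out
  TTTTT
  .TTTT
  F..TT
  .F.FT
  ....F
  ....T

TTTTT
.TTTT
F..TT
.F.FT
....F
....T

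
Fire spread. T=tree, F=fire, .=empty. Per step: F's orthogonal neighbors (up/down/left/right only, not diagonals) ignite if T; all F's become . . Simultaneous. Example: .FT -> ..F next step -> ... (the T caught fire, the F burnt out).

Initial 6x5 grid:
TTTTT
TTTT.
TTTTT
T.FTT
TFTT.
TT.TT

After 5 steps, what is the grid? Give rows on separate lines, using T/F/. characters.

Step 1: 5 trees catch fire, 2 burn out
  TTTTT
  TTTT.
  TTFTT
  T..FT
  F.FT.
  TF.TT
Step 2: 7 trees catch fire, 5 burn out
  TTTTT
  TTFT.
  TF.FT
  F...F
  ...F.
  F..TT
Step 3: 6 trees catch fire, 7 burn out
  TTFTT
  TF.F.
  F...F
  .....
  .....
  ...FT
Step 4: 4 trees catch fire, 6 burn out
  TF.FT
  F....
  .....
  .....
  .....
  ....F
Step 5: 2 trees catch fire, 4 burn out
  F...F
  .....
  .....
  .....
  .....
  .....

F...F
.....
.....
.....
.....
.....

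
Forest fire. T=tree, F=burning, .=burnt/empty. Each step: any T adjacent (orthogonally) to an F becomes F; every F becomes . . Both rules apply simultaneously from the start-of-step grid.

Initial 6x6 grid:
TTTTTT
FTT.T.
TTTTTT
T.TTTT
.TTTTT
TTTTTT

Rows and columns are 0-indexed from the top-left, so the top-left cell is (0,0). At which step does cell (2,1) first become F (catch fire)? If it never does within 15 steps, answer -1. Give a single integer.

Step 1: cell (2,1)='T' (+3 fires, +1 burnt)
Step 2: cell (2,1)='F' (+4 fires, +3 burnt)
  -> target ignites at step 2
Step 3: cell (2,1)='.' (+2 fires, +4 burnt)
Step 4: cell (2,1)='.' (+3 fires, +2 burnt)
Step 5: cell (2,1)='.' (+4 fires, +3 burnt)
Step 6: cell (2,1)='.' (+7 fires, +4 burnt)
Step 7: cell (2,1)='.' (+4 fires, +7 burnt)
Step 8: cell (2,1)='.' (+3 fires, +4 burnt)
Step 9: cell (2,1)='.' (+1 fires, +3 burnt)
Step 10: cell (2,1)='.' (+0 fires, +1 burnt)
  fire out at step 10

2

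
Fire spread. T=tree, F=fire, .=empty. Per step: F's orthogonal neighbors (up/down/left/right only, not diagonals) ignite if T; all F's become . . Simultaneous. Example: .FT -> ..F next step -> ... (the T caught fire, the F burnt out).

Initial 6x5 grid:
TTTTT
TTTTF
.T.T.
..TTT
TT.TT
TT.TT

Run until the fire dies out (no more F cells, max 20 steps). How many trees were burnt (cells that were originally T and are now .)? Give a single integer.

Answer: 18

Derivation:
Step 1: +2 fires, +1 burnt (F count now 2)
Step 2: +3 fires, +2 burnt (F count now 3)
Step 3: +3 fires, +3 burnt (F count now 3)
Step 4: +6 fires, +3 burnt (F count now 6)
Step 5: +3 fires, +6 burnt (F count now 3)
Step 6: +1 fires, +3 burnt (F count now 1)
Step 7: +0 fires, +1 burnt (F count now 0)
Fire out after step 7
Initially T: 22, now '.': 26
Total burnt (originally-T cells now '.'): 18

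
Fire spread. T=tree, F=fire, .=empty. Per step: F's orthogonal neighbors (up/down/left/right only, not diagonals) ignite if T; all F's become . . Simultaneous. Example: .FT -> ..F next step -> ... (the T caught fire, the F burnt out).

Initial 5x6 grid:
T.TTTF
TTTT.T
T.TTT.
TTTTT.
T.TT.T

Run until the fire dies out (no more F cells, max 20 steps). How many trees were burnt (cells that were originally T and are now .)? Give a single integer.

Step 1: +2 fires, +1 burnt (F count now 2)
Step 2: +1 fires, +2 burnt (F count now 1)
Step 3: +2 fires, +1 burnt (F count now 2)
Step 4: +2 fires, +2 burnt (F count now 2)
Step 5: +4 fires, +2 burnt (F count now 4)
Step 6: +4 fires, +4 burnt (F count now 4)
Step 7: +4 fires, +4 burnt (F count now 4)
Step 8: +1 fires, +4 burnt (F count now 1)
Step 9: +1 fires, +1 burnt (F count now 1)
Step 10: +0 fires, +1 burnt (F count now 0)
Fire out after step 10
Initially T: 22, now '.': 29
Total burnt (originally-T cells now '.'): 21

Answer: 21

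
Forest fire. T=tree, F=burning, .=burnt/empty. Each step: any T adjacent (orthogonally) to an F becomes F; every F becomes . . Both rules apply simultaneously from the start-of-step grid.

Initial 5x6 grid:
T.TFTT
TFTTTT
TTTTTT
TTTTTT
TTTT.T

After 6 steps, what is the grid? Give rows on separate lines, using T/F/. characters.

Step 1: 6 trees catch fire, 2 burn out
  T.F.FT
  F.FFTT
  TFTTTT
  TTTTTT
  TTTT.T
Step 2: 7 trees catch fire, 6 burn out
  F....F
  ....FT
  F.FFTT
  TFTTTT
  TTTT.T
Step 3: 6 trees catch fire, 7 burn out
  ......
  .....F
  ....FT
  F.FFTT
  TFTT.T
Step 4: 5 trees catch fire, 6 burn out
  ......
  ......
  .....F
  ....FT
  F.FF.T
Step 5: 1 trees catch fire, 5 burn out
  ......
  ......
  ......
  .....F
  .....T
Step 6: 1 trees catch fire, 1 burn out
  ......
  ......
  ......
  ......
  .....F

......
......
......
......
.....F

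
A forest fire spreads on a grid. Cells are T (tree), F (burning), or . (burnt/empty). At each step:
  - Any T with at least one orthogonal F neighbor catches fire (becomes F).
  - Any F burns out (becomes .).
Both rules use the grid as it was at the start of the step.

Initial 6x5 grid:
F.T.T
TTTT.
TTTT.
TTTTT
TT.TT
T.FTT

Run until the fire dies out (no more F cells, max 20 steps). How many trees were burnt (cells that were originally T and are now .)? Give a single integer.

Answer: 21

Derivation:
Step 1: +2 fires, +2 burnt (F count now 2)
Step 2: +4 fires, +2 burnt (F count now 4)
Step 3: +5 fires, +4 burnt (F count now 5)
Step 4: +8 fires, +5 burnt (F count now 8)
Step 5: +2 fires, +8 burnt (F count now 2)
Step 6: +0 fires, +2 burnt (F count now 0)
Fire out after step 6
Initially T: 22, now '.': 29
Total burnt (originally-T cells now '.'): 21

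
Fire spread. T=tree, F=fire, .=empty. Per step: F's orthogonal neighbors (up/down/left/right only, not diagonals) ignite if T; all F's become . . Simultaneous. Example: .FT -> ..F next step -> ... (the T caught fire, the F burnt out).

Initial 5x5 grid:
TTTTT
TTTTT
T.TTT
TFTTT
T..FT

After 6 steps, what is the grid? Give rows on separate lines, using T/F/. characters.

Step 1: 4 trees catch fire, 2 burn out
  TTTTT
  TTTTT
  T.TTT
  F.FFT
  T...F
Step 2: 5 trees catch fire, 4 burn out
  TTTTT
  TTTTT
  F.FFT
  ....F
  F....
Step 3: 4 trees catch fire, 5 burn out
  TTTTT
  FTFFT
  ....F
  .....
  .....
Step 4: 5 trees catch fire, 4 burn out
  FTFFT
  .F..F
  .....
  .....
  .....
Step 5: 2 trees catch fire, 5 burn out
  .F..F
  .....
  .....
  .....
  .....
Step 6: 0 trees catch fire, 2 burn out
  .....
  .....
  .....
  .....
  .....

.....
.....
.....
.....
.....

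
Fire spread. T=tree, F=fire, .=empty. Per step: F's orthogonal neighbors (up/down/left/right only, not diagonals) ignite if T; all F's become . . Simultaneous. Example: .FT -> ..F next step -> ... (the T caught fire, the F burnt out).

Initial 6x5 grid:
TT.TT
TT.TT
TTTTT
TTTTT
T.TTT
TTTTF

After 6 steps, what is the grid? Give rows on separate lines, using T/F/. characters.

Step 1: 2 trees catch fire, 1 burn out
  TT.TT
  TT.TT
  TTTTT
  TTTTT
  T.TTF
  TTTF.
Step 2: 3 trees catch fire, 2 burn out
  TT.TT
  TT.TT
  TTTTT
  TTTTF
  T.TF.
  TTF..
Step 3: 4 trees catch fire, 3 burn out
  TT.TT
  TT.TT
  TTTTF
  TTTF.
  T.F..
  TF...
Step 4: 4 trees catch fire, 4 burn out
  TT.TT
  TT.TF
  TTTF.
  TTF..
  T....
  F....
Step 5: 5 trees catch fire, 4 burn out
  TT.TF
  TT.F.
  TTF..
  TF...
  F....
  .....
Step 6: 3 trees catch fire, 5 burn out
  TT.F.
  TT...
  TF...
  F....
  .....
  .....

TT.F.
TT...
TF...
F....
.....
.....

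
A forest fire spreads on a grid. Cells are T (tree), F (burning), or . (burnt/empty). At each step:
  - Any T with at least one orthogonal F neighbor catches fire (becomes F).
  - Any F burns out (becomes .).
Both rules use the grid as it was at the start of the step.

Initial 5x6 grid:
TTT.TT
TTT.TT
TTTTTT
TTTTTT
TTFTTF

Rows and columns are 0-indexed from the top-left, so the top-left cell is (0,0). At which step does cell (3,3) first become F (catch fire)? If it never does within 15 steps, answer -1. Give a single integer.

Step 1: cell (3,3)='T' (+5 fires, +2 burnt)
Step 2: cell (3,3)='F' (+6 fires, +5 burnt)
  -> target ignites at step 2
Step 3: cell (3,3)='.' (+6 fires, +6 burnt)
Step 4: cell (3,3)='.' (+5 fires, +6 burnt)
Step 5: cell (3,3)='.' (+3 fires, +5 burnt)
Step 6: cell (3,3)='.' (+1 fires, +3 burnt)
Step 7: cell (3,3)='.' (+0 fires, +1 burnt)
  fire out at step 7

2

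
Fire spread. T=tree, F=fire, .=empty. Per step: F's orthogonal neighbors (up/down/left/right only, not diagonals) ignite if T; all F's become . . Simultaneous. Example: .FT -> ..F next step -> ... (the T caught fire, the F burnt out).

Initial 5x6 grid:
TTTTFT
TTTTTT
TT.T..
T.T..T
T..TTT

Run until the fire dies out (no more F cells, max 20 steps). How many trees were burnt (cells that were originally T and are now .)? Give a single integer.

Answer: 16

Derivation:
Step 1: +3 fires, +1 burnt (F count now 3)
Step 2: +3 fires, +3 burnt (F count now 3)
Step 3: +3 fires, +3 burnt (F count now 3)
Step 4: +2 fires, +3 burnt (F count now 2)
Step 5: +2 fires, +2 burnt (F count now 2)
Step 6: +1 fires, +2 burnt (F count now 1)
Step 7: +1 fires, +1 burnt (F count now 1)
Step 8: +1 fires, +1 burnt (F count now 1)
Step 9: +0 fires, +1 burnt (F count now 0)
Fire out after step 9
Initially T: 21, now '.': 25
Total burnt (originally-T cells now '.'): 16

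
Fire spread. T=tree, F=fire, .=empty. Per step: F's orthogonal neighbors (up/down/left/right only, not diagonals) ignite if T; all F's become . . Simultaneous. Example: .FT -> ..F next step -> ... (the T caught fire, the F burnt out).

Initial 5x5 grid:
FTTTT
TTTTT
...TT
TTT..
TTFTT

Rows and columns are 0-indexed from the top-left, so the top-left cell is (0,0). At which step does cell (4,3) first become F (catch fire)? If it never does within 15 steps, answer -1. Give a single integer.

Step 1: cell (4,3)='F' (+5 fires, +2 burnt)
  -> target ignites at step 1
Step 2: cell (4,3)='.' (+5 fires, +5 burnt)
Step 3: cell (4,3)='.' (+3 fires, +5 burnt)
Step 4: cell (4,3)='.' (+2 fires, +3 burnt)
Step 5: cell (4,3)='.' (+2 fires, +2 burnt)
Step 6: cell (4,3)='.' (+1 fires, +2 burnt)
Step 7: cell (4,3)='.' (+0 fires, +1 burnt)
  fire out at step 7

1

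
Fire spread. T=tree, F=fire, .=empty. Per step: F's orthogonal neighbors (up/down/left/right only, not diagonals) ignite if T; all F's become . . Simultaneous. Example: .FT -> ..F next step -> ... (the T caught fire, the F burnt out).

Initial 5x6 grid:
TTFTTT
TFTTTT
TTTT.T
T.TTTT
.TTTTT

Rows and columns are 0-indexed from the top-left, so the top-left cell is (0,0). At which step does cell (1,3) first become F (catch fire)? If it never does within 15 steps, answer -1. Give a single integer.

Step 1: cell (1,3)='T' (+5 fires, +2 burnt)
Step 2: cell (1,3)='F' (+5 fires, +5 burnt)
  -> target ignites at step 2
Step 3: cell (1,3)='.' (+5 fires, +5 burnt)
Step 4: cell (1,3)='.' (+3 fires, +5 burnt)
Step 5: cell (1,3)='.' (+4 fires, +3 burnt)
Step 6: cell (1,3)='.' (+2 fires, +4 burnt)
Step 7: cell (1,3)='.' (+1 fires, +2 burnt)
Step 8: cell (1,3)='.' (+0 fires, +1 burnt)
  fire out at step 8

2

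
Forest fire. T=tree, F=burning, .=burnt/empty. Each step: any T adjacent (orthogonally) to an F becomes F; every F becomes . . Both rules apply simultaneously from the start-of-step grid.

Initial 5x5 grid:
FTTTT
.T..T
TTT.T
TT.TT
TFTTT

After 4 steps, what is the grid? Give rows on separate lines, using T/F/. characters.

Step 1: 4 trees catch fire, 2 burn out
  .FTTT
  .T..T
  TTT.T
  TF.TT
  F.FTT
Step 2: 5 trees catch fire, 4 burn out
  ..FTT
  .F..T
  TFT.T
  F..TT
  ...FT
Step 3: 5 trees catch fire, 5 burn out
  ...FT
  ....T
  F.F.T
  ...FT
  ....F
Step 4: 2 trees catch fire, 5 burn out
  ....F
  ....T
  ....T
  ....F
  .....

....F
....T
....T
....F
.....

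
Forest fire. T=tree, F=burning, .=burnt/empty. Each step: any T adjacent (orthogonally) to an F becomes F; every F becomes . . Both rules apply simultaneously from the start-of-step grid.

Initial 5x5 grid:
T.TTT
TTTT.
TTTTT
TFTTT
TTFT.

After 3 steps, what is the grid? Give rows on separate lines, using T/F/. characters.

Step 1: 5 trees catch fire, 2 burn out
  T.TTT
  TTTT.
  TFTTT
  F.FTT
  TF.F.
Step 2: 5 trees catch fire, 5 burn out
  T.TTT
  TFTT.
  F.FTT
  ...FT
  F....
Step 3: 4 trees catch fire, 5 burn out
  T.TTT
  F.FT.
  ...FT
  ....F
  .....

T.TTT
F.FT.
...FT
....F
.....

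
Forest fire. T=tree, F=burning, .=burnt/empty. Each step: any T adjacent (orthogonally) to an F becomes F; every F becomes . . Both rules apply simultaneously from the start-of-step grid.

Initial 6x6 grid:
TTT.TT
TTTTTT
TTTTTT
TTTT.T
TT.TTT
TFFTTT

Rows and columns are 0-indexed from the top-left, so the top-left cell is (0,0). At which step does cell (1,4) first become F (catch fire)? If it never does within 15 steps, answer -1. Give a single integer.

Step 1: cell (1,4)='T' (+3 fires, +2 burnt)
Step 2: cell (1,4)='T' (+4 fires, +3 burnt)
Step 3: cell (1,4)='T' (+6 fires, +4 burnt)
Step 4: cell (1,4)='T' (+5 fires, +6 burnt)
Step 5: cell (1,4)='T' (+6 fires, +5 burnt)
Step 6: cell (1,4)='F' (+4 fires, +6 burnt)
  -> target ignites at step 6
Step 7: cell (1,4)='.' (+2 fires, +4 burnt)
Step 8: cell (1,4)='.' (+1 fires, +2 burnt)
Step 9: cell (1,4)='.' (+0 fires, +1 burnt)
  fire out at step 9

6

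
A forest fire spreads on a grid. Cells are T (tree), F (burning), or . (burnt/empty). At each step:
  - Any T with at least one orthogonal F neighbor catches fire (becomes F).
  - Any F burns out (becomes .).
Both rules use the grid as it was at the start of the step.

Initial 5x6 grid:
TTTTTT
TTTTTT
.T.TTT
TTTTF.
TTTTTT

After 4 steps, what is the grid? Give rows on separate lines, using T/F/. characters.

Step 1: 3 trees catch fire, 1 burn out
  TTTTTT
  TTTTTT
  .T.TFT
  TTTF..
  TTTTFT
Step 2: 6 trees catch fire, 3 burn out
  TTTTTT
  TTTTFT
  .T.F.F
  TTF...
  TTTF.F
Step 3: 5 trees catch fire, 6 burn out
  TTTTFT
  TTTF.F
  .T....
  TF....
  TTF...
Step 4: 6 trees catch fire, 5 burn out
  TTTF.F
  TTF...
  .F....
  F.....
  TF....

TTTF.F
TTF...
.F....
F.....
TF....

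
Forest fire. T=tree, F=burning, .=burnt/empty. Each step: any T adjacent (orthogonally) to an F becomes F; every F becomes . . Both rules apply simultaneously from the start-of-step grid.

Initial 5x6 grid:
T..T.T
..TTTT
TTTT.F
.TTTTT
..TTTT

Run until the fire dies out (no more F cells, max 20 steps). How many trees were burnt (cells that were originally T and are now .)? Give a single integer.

Step 1: +2 fires, +1 burnt (F count now 2)
Step 2: +4 fires, +2 burnt (F count now 4)
Step 3: +3 fires, +4 burnt (F count now 3)
Step 4: +5 fires, +3 burnt (F count now 5)
Step 5: +3 fires, +5 burnt (F count now 3)
Step 6: +1 fires, +3 burnt (F count now 1)
Step 7: +1 fires, +1 burnt (F count now 1)
Step 8: +0 fires, +1 burnt (F count now 0)
Fire out after step 8
Initially T: 20, now '.': 29
Total burnt (originally-T cells now '.'): 19

Answer: 19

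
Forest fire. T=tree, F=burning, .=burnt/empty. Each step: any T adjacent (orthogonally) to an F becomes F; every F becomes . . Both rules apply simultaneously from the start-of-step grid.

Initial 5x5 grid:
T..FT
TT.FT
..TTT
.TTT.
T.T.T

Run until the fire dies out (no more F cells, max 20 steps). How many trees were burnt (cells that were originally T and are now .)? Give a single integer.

Answer: 9

Derivation:
Step 1: +3 fires, +2 burnt (F count now 3)
Step 2: +3 fires, +3 burnt (F count now 3)
Step 3: +1 fires, +3 burnt (F count now 1)
Step 4: +2 fires, +1 burnt (F count now 2)
Step 5: +0 fires, +2 burnt (F count now 0)
Fire out after step 5
Initially T: 14, now '.': 20
Total burnt (originally-T cells now '.'): 9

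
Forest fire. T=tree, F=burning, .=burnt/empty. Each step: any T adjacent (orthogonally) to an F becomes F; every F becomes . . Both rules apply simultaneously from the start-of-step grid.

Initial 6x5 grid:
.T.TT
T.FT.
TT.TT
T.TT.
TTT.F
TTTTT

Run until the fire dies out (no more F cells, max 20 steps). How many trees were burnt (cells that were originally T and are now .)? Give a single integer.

Answer: 19

Derivation:
Step 1: +2 fires, +2 burnt (F count now 2)
Step 2: +3 fires, +2 burnt (F count now 3)
Step 3: +4 fires, +3 burnt (F count now 4)
Step 4: +3 fires, +4 burnt (F count now 3)
Step 5: +2 fires, +3 burnt (F count now 2)
Step 6: +1 fires, +2 burnt (F count now 1)
Step 7: +1 fires, +1 burnt (F count now 1)
Step 8: +1 fires, +1 burnt (F count now 1)
Step 9: +2 fires, +1 burnt (F count now 2)
Step 10: +0 fires, +2 burnt (F count now 0)
Fire out after step 10
Initially T: 20, now '.': 29
Total burnt (originally-T cells now '.'): 19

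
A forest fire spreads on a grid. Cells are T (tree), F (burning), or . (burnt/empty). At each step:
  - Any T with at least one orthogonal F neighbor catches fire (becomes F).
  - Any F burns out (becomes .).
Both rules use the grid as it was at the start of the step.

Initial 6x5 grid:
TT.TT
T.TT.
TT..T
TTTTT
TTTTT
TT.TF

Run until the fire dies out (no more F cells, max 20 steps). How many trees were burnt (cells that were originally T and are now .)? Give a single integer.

Step 1: +2 fires, +1 burnt (F count now 2)
Step 2: +2 fires, +2 burnt (F count now 2)
Step 3: +3 fires, +2 burnt (F count now 3)
Step 4: +2 fires, +3 burnt (F count now 2)
Step 5: +3 fires, +2 burnt (F count now 3)
Step 6: +3 fires, +3 burnt (F count now 3)
Step 7: +1 fires, +3 burnt (F count now 1)
Step 8: +1 fires, +1 burnt (F count now 1)
Step 9: +1 fires, +1 burnt (F count now 1)
Step 10: +1 fires, +1 burnt (F count now 1)
Step 11: +0 fires, +1 burnt (F count now 0)
Fire out after step 11
Initially T: 23, now '.': 26
Total burnt (originally-T cells now '.'): 19

Answer: 19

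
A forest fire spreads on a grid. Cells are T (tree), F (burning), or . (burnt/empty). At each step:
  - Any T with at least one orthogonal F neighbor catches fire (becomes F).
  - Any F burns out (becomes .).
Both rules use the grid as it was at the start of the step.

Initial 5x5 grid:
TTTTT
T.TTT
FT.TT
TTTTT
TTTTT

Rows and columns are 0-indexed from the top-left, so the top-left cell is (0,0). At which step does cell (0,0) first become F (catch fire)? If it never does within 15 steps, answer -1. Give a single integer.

Step 1: cell (0,0)='T' (+3 fires, +1 burnt)
Step 2: cell (0,0)='F' (+3 fires, +3 burnt)
  -> target ignites at step 2
Step 3: cell (0,0)='.' (+3 fires, +3 burnt)
Step 4: cell (0,0)='.' (+3 fires, +3 burnt)
Step 5: cell (0,0)='.' (+5 fires, +3 burnt)
Step 6: cell (0,0)='.' (+4 fires, +5 burnt)
Step 7: cell (0,0)='.' (+1 fires, +4 burnt)
Step 8: cell (0,0)='.' (+0 fires, +1 burnt)
  fire out at step 8

2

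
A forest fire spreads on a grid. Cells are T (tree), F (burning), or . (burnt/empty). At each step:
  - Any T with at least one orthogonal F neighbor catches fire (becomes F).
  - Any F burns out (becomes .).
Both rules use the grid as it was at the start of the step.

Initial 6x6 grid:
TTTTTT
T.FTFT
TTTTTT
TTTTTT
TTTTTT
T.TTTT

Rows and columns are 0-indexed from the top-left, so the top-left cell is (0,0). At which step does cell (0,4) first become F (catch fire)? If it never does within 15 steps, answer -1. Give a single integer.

Step 1: cell (0,4)='F' (+6 fires, +2 burnt)
  -> target ignites at step 1
Step 2: cell (0,4)='.' (+8 fires, +6 burnt)
Step 3: cell (0,4)='.' (+7 fires, +8 burnt)
Step 4: cell (0,4)='.' (+7 fires, +7 burnt)
Step 5: cell (0,4)='.' (+3 fires, +7 burnt)
Step 6: cell (0,4)='.' (+1 fires, +3 burnt)
Step 7: cell (0,4)='.' (+0 fires, +1 burnt)
  fire out at step 7

1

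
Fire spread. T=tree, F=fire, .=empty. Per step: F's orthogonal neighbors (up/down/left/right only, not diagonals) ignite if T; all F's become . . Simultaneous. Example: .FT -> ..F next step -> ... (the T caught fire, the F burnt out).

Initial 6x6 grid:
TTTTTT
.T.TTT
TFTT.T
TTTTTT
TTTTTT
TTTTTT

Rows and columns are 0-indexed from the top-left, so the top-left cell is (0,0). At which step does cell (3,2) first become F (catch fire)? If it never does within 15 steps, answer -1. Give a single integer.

Step 1: cell (3,2)='T' (+4 fires, +1 burnt)
Step 2: cell (3,2)='F' (+5 fires, +4 burnt)
  -> target ignites at step 2
Step 3: cell (3,2)='.' (+7 fires, +5 burnt)
Step 4: cell (3,2)='.' (+6 fires, +7 burnt)
Step 5: cell (3,2)='.' (+5 fires, +6 burnt)
Step 6: cell (3,2)='.' (+4 fires, +5 burnt)
Step 7: cell (3,2)='.' (+1 fires, +4 burnt)
Step 8: cell (3,2)='.' (+0 fires, +1 burnt)
  fire out at step 8

2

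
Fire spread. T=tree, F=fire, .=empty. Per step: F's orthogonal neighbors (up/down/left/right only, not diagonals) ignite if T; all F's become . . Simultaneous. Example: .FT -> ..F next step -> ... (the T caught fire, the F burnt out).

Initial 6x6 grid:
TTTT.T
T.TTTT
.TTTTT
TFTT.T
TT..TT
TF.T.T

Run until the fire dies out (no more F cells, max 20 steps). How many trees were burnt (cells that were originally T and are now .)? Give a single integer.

Answer: 25

Derivation:
Step 1: +5 fires, +2 burnt (F count now 5)
Step 2: +3 fires, +5 burnt (F count now 3)
Step 3: +2 fires, +3 burnt (F count now 2)
Step 4: +3 fires, +2 burnt (F count now 3)
Step 5: +4 fires, +3 burnt (F count now 4)
Step 6: +3 fires, +4 burnt (F count now 3)
Step 7: +3 fires, +3 burnt (F count now 3)
Step 8: +2 fires, +3 burnt (F count now 2)
Step 9: +0 fires, +2 burnt (F count now 0)
Fire out after step 9
Initially T: 26, now '.': 35
Total burnt (originally-T cells now '.'): 25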